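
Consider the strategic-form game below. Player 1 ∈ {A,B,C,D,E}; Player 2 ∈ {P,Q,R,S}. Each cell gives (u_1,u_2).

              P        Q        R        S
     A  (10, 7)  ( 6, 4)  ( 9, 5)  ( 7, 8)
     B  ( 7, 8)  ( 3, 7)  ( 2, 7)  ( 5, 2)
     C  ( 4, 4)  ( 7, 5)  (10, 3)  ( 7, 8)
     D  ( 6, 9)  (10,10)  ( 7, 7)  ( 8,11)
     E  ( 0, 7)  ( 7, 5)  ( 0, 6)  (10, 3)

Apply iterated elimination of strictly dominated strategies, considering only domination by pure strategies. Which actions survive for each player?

Survivors P1:{A,D,E} P2:{P,Q,S}

P1 drop B (A beats it: P:10>7 Q:6>3 R:9>2 S:7>5)
P2 drop R (P beats it: A:7>5 C:4>3 D:9>7 E:7>6)
P1 drop C (D beats it: P:6>4 Q:10>7 S:8>7)
P1→{A,D,E} P2→{P,Q,S}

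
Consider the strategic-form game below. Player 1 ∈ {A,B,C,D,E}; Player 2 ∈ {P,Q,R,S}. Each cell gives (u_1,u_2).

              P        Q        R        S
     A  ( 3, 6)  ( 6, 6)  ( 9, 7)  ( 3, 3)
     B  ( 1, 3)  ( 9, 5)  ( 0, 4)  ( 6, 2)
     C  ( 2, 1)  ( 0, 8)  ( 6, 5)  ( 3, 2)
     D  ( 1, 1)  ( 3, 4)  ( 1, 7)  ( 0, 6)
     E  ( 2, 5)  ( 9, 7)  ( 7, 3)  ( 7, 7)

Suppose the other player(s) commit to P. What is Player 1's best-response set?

u_1(A vs P) = 3
u_1(B vs P) = 1
u_1(C vs P) = 2
u_1(D vs P) = 1
u_1(E vs P) = 2
max payoff 3 at {A}

P1 best: {A}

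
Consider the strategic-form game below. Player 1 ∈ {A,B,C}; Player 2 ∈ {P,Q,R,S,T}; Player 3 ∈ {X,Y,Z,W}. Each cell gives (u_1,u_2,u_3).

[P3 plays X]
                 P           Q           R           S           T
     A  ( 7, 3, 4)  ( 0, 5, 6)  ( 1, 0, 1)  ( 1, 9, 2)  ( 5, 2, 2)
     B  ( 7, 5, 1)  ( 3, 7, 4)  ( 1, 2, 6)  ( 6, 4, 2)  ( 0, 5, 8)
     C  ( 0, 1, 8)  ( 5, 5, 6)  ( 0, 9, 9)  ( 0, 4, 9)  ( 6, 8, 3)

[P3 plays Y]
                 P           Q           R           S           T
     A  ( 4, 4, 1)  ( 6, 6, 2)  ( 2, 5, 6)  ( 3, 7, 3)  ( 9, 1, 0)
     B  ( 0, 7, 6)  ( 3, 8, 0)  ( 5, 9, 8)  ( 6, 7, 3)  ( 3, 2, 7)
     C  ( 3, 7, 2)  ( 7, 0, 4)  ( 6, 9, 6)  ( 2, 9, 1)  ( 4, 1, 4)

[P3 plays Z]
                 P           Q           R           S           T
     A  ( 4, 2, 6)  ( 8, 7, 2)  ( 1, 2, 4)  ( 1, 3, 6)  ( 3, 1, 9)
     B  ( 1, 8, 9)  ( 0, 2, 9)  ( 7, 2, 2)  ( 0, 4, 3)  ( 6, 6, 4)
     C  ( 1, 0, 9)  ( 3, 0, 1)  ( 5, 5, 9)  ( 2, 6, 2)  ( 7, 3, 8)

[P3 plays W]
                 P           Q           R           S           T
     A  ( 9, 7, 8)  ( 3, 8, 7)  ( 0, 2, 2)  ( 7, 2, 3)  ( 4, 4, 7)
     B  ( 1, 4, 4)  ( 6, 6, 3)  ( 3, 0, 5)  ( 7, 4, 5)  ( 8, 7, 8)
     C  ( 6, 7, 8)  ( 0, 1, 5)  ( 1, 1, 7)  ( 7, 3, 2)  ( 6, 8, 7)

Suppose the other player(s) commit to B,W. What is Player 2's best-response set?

BR_2 = {T}

u_2(P vs B,W) = 4
u_2(Q vs B,W) = 6
u_2(R vs B,W) = 0
u_2(S vs B,W) = 4
u_2(T vs B,W) = 7
max payoff 7 at {T}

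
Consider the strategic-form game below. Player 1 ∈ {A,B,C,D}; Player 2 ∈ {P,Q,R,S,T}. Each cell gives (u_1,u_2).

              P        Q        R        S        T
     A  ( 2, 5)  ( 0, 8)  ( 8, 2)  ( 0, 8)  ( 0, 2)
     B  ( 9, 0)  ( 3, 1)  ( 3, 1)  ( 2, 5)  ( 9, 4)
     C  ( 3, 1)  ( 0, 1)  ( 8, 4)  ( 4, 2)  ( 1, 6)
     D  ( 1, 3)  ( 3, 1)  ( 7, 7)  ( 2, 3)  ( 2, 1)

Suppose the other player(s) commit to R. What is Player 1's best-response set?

BR_1 = {A,C}

u_1(A vs R) = 8
u_1(B vs R) = 3
u_1(C vs R) = 8
u_1(D vs R) = 7
max payoff 8 at {A,C}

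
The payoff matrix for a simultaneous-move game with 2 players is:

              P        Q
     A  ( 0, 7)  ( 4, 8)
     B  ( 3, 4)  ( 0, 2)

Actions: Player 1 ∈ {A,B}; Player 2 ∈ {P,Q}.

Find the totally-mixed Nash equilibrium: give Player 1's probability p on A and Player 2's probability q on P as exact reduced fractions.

P1 indiff ⇒ q·0+(1-q)·4 = q·3+(1-q)·0 ⇒ q(-3) = (1-q)(-4) ⇒ q = 4/7
P2 indiff ⇒ p·7+(1-p)·4 = p·8+(1-p)·2 ⇒ p(-1) = (1-p)(-2) ⇒ p = 2/3

(p,q) = (2/3, 4/7)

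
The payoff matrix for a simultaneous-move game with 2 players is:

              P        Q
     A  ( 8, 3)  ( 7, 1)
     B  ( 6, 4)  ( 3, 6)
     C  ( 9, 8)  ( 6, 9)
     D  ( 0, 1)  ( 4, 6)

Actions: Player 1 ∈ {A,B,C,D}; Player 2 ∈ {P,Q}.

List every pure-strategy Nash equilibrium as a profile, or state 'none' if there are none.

PSNE: ∅

(A,P): not NE [P1→C gives 9>8]
(A,Q): not NE [P2→P gives 3>1]
(B,P): not NE [P1→C gives 9>6; P2→Q gives 6>4]
(B,Q): not NE [P1→A gives 7>3]
(C,P): not NE [P2→Q gives 9>8]
(C,Q): not NE [P1→A gives 7>6]
(D,P): not NE [P1→C gives 9>0; P2→Q gives 6>1]
(D,Q): not NE [P1→A gives 7>4]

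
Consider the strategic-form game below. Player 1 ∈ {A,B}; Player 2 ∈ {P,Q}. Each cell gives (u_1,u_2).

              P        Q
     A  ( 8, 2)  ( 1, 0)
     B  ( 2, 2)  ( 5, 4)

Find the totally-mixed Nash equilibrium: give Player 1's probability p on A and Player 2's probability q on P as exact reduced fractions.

(p,q) = (1/2, 2/5)

P1 indiff ⇒ q·8+(1-q)·1 = q·2+(1-q)·5 ⇒ q(6) = (1-q)(4) ⇒ q = 2/5
P2 indiff ⇒ p·2+(1-p)·2 = p·0+(1-p)·4 ⇒ p(2) = (1-p)(2) ⇒ p = 1/2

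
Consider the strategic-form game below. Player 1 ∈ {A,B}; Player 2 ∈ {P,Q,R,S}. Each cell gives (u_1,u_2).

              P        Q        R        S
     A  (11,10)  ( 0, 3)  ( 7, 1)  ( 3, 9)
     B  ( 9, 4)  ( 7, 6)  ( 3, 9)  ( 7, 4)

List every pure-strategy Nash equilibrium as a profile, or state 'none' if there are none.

PSNE = {(A,P)}

(A,P): NE
(A,Q): not NE [P1→B gives 7>0; P2→P gives 10>3]
(A,R): not NE [P2→P gives 10>1]
(A,S): not NE [P1→B gives 7>3; P2→P gives 10>9]
(B,P): not NE [P1→A gives 11>9; P2→R gives 9>4]
(B,Q): not NE [P2→R gives 9>6]
(B,R): not NE [P1→A gives 7>3]
(B,S): not NE [P2→R gives 9>4]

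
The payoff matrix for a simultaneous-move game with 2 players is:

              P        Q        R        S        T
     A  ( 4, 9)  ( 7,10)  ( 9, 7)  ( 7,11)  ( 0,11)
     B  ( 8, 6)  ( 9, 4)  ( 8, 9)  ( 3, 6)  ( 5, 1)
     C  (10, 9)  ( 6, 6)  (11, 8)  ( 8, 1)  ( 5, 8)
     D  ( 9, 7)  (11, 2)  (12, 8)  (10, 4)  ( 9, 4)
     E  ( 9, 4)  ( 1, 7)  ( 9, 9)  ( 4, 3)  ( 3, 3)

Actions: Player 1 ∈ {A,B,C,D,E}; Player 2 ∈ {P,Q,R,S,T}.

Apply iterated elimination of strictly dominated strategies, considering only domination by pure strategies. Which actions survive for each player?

Remaining: P1:{C,D} P2:{P,R}

P1 drop A (D beats it: P:9>4 Q:11>7 R:12>9 S:10>7 T:9>0)
P1 drop B (D beats it: P:9>8 Q:11>9 R:12>8 S:10>3 T:9>5)
P1 drop E (C beats it: P:10>9 Q:6>1 R:11>9 S:8>4 T:5>3)
P2 drop Q (P beats it: C:9>6 D:7>2)
P2 drop S (P beats it: C:9>1 D:7>4)
P2 drop T (P beats it: C:9>8 D:7>4)
P1→{C,D} P2→{P,R}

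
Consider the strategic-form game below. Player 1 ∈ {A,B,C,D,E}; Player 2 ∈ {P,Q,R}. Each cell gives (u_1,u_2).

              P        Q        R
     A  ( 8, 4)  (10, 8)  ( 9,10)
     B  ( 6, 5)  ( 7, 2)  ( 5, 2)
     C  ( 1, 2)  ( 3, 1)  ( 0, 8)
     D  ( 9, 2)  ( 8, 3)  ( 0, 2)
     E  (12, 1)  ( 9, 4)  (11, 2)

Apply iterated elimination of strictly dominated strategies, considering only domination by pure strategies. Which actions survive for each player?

Remaining: P1:{A,E} P2:{Q,R}

P1 drop B (A beats it: P:8>6 Q:10>7 R:9>5)
P1 drop C (A beats it: P:8>1 Q:10>3 R:9>0)
P1 drop D (E beats it: P:12>9 Q:9>8 R:11>0)
P2 drop P (Q beats it: A:8>4 E:4>1)
P1→{A,E} P2→{Q,R}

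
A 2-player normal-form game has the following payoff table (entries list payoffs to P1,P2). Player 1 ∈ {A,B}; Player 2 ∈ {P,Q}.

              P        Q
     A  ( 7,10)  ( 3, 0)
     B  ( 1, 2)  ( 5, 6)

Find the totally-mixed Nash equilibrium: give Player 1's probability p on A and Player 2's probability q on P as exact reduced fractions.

(p,q) = (2/7, 1/4)

P1 indiff ⇒ q·7+(1-q)·3 = q·1+(1-q)·5 ⇒ q(6) = (1-q)(2) ⇒ q = 1/4
P2 indiff ⇒ p·10+(1-p)·2 = p·0+(1-p)·6 ⇒ p(10) = (1-p)(4) ⇒ p = 2/7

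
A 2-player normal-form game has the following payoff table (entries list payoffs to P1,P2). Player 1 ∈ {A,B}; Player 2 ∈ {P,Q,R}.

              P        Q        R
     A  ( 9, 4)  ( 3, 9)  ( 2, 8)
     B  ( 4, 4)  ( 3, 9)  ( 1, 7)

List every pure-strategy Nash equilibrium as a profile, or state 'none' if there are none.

NE set: (A,Q), (B,Q)

(A,P): not NE [P2→Q gives 9>4]
(A,Q): NE
(A,R): not NE [P2→Q gives 9>8]
(B,P): not NE [P1→A gives 9>4; P2→Q gives 9>4]
(B,Q): NE
(B,R): not NE [P1→A gives 2>1; P2→Q gives 9>7]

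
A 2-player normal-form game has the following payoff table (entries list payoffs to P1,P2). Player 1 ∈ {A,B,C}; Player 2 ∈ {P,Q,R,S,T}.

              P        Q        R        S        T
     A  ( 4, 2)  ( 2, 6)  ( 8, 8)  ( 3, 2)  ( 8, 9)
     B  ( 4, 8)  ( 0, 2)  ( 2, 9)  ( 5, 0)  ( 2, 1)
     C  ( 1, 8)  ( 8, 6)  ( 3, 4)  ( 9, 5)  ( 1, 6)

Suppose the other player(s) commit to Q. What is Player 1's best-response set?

u_1(A vs Q) = 2
u_1(B vs Q) = 0
u_1(C vs Q) = 8
max payoff 8 at {C}

argmax u_1 = {C}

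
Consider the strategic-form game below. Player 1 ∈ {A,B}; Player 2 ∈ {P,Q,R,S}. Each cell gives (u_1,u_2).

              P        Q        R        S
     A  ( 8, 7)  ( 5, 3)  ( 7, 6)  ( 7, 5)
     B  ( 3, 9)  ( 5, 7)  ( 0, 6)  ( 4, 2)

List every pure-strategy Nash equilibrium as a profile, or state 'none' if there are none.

PSNE = {(A,P)}

(A,P): NE
(A,Q): not NE [P2→P gives 7>3]
(A,R): not NE [P2→P gives 7>6]
(A,S): not NE [P2→P gives 7>5]
(B,P): not NE [P1→A gives 8>3]
(B,Q): not NE [P2→P gives 9>7]
(B,R): not NE [P1→A gives 7>0; P2→P gives 9>6]
(B,S): not NE [P1→A gives 7>4; P2→P gives 9>2]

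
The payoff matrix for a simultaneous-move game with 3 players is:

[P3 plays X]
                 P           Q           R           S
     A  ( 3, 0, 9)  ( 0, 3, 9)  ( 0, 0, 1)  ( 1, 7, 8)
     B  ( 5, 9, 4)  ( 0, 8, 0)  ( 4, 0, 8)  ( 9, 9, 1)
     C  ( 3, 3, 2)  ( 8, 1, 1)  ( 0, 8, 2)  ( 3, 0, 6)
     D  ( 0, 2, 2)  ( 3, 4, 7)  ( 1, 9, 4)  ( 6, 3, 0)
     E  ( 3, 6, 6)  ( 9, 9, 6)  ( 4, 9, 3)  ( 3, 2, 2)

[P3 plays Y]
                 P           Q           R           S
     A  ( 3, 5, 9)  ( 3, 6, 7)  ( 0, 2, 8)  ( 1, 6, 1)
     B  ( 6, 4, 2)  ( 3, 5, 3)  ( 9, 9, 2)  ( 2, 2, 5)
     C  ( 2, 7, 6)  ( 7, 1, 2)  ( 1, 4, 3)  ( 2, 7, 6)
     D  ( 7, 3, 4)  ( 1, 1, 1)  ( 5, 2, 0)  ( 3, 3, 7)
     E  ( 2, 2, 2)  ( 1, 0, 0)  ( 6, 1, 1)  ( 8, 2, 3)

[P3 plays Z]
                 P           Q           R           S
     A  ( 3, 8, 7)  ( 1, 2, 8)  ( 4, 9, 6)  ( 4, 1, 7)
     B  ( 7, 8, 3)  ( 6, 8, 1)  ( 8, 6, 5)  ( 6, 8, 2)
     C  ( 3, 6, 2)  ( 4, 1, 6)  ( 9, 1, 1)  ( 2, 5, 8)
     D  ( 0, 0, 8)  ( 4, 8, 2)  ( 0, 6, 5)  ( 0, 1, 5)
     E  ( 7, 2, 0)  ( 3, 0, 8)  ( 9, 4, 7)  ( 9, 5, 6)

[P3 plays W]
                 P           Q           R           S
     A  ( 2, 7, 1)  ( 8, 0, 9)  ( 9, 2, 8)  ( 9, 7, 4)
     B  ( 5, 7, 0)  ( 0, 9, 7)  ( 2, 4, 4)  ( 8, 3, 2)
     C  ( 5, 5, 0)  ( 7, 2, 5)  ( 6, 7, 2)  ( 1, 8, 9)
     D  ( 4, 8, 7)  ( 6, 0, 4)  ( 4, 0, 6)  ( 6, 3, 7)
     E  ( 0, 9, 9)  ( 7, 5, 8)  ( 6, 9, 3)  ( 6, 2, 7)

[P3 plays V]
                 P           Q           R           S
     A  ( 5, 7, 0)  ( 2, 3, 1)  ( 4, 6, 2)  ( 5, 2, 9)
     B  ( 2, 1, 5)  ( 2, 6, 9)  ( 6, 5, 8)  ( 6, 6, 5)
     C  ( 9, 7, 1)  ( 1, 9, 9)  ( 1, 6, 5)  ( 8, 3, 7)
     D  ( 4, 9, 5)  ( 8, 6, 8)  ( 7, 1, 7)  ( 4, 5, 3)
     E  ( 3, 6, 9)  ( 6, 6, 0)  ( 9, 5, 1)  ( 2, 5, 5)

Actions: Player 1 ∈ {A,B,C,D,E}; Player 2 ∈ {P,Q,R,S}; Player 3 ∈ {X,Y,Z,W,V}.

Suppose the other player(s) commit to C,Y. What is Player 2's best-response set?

BR_2 = {P,S}

u_2(P vs C,Y) = 7
u_2(Q vs C,Y) = 1
u_2(R vs C,Y) = 4
u_2(S vs C,Y) = 7
max payoff 7 at {P,S}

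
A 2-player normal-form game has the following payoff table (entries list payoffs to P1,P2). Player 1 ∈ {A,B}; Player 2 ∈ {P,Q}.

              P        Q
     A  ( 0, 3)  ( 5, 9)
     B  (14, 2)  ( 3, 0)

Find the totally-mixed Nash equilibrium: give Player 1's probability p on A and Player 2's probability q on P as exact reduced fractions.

P1 indiff ⇒ q·0+(1-q)·5 = q·14+(1-q)·3 ⇒ q(-14) = (1-q)(-2) ⇒ q = 1/8
P2 indiff ⇒ p·3+(1-p)·2 = p·9+(1-p)·0 ⇒ p(-6) = (1-p)(-2) ⇒ p = 1/4

P1 mixes 1/4 on A; P2 mixes 1/8 on P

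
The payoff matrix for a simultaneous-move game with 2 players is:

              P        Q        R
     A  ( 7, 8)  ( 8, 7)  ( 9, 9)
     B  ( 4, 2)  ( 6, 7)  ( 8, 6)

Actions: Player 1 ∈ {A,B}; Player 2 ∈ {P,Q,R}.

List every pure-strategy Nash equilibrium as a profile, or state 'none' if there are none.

(A,P): not NE [P2→R gives 9>8]
(A,Q): not NE [P2→R gives 9>7]
(A,R): NE
(B,P): not NE [P1→A gives 7>4; P2→Q gives 7>2]
(B,Q): not NE [P1→A gives 8>6]
(B,R): not NE [P1→A gives 9>8; P2→Q gives 7>6]

PSNE = {(A,R)}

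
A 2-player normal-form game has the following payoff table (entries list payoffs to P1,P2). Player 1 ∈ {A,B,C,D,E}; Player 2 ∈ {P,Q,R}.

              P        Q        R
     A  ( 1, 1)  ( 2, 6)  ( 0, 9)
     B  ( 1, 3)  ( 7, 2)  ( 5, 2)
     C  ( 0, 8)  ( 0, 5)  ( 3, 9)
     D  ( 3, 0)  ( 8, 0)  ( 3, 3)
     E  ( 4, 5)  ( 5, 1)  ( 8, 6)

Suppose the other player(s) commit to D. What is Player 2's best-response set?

u_2(P vs D) = 0
u_2(Q vs D) = 0
u_2(R vs D) = 3
max payoff 3 at {R}

P2 best: {R}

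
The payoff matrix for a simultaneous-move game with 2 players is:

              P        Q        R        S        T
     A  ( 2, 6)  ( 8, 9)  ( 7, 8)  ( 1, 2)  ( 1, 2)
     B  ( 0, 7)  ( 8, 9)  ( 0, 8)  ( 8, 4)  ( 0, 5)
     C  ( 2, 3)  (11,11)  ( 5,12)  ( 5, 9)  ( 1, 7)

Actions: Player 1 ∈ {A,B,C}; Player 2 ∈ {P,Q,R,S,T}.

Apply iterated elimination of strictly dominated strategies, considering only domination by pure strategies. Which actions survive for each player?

Remaining: P1:{A,C} P2:{Q,R}

P2 drop P (Q beats it: A:9>6 B:9>7 C:11>3)
P2 drop S (Q beats it: A:9>2 B:9>4 C:11>9)
P1 drop B (C beats it: Q:11>8 R:5>0 T:1>0)
P2 drop T (Q beats it: A:9>2 C:11>7)
P1→{A,C} P2→{Q,R}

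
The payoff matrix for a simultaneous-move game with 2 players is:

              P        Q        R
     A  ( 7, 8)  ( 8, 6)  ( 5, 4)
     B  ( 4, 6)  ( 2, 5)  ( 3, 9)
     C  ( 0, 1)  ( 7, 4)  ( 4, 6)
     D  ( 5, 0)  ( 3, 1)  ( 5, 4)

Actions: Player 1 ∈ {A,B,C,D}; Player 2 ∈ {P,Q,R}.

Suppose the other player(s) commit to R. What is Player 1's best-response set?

u_1(A vs R) = 5
u_1(B vs R) = 3
u_1(C vs R) = 4
u_1(D vs R) = 5
max payoff 5 at {A,D}

argmax u_1 = {A,D}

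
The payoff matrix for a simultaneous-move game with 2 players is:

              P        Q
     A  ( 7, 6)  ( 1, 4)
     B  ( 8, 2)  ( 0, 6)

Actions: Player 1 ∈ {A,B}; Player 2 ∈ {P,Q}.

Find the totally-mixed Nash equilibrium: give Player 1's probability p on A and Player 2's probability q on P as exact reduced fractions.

P1 indiff ⇒ q·7+(1-q)·1 = q·8+(1-q)·0 ⇒ q(-1) = (1-q)(-1) ⇒ q = 1/2
P2 indiff ⇒ p·6+(1-p)·2 = p·4+(1-p)·6 ⇒ p(2) = (1-p)(4) ⇒ p = 2/3

p=2/3, q=1/2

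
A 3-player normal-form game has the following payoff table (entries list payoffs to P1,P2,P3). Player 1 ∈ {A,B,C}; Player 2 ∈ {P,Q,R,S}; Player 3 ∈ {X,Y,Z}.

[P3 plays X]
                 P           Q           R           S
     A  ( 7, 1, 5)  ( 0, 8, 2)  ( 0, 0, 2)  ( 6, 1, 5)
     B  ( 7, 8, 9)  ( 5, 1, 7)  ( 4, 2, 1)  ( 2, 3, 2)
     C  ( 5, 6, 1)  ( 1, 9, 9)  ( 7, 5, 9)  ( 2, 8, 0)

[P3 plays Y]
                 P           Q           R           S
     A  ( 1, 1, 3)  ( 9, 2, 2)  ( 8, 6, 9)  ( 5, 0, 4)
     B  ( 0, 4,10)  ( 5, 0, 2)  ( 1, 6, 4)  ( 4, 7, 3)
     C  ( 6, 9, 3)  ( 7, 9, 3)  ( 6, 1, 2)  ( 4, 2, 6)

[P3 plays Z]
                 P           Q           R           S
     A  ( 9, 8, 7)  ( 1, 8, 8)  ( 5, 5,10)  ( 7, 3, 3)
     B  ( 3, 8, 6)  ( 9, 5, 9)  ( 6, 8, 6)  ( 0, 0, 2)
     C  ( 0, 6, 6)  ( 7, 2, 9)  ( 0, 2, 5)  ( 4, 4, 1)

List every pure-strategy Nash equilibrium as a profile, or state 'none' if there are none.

(A,P,X): not NE [P2→Q gives 8>1; P3→Z gives 7>5]
(A,P,Y): not NE [P1→C gives 6>1; P2→R gives 6>1; P3→Z gives 7>3]
(A,P,Z): NE
(A,Q,X): not NE [P1→B gives 5>0; P3→Z gives 8>2]
(A,Q,Y): not NE [P2→R gives 6>2; P3→Z gives 8>2]
(A,Q,Z): not NE [P1→B gives 9>1]
(A,R,X): not NE [P1→C gives 7>0; P2→Q gives 8>0; P3→Z gives 10>2]
(A,R,Y): not NE [P3→Z gives 10>9]
(A,R,Z): not NE [P1→B gives 6>5; P2→Q gives 8>5]
(A,S,X): not NE [P2→Q gives 8>1]
(A,S,Y): not NE [P2→R gives 6>0; P3→X gives 5>4]
(A,S,Z): not NE [P2→Q gives 8>3; P3→X gives 5>3]
(B,P,X): not NE [P3→Y gives 10>9]
(B,P,Y): not NE [P1→C gives 6>0; P2→S gives 7>4]
(B,P,Z): not NE [P1→A gives 9>3; P3→Y gives 10>6]
(B,Q,X): not NE [P2→P gives 8>1; P3→Z gives 9>7]
(B,Q,Y): not NE [P1→A gives 9>5; P2→S gives 7>0; P3→Z gives 9>2]
(B,Q,Z): not NE [P2→R gives 8>5]
(B,R,X): not NE [P1→C gives 7>4; P2→P gives 8>2; P3→Z gives 6>1]
(B,R,Y): not NE [P1→A gives 8>1; P2→S gives 7>6; P3→Z gives 6>4]
(B,R,Z): NE
(B,S,X): not NE [P1→A gives 6>2; P2→P gives 8>3; P3→Y gives 3>2]
(B,S,Y): not NE [P1→A gives 5>4]
(B,S,Z): not NE [P1→A gives 7>0; P2→R gives 8>0; P3→Y gives 3>2]
(C,P,X): not NE [P1→B gives 7>5; P2→Q gives 9>6; P3→Z gives 6>1]
(C,P,Y): not NE [P3→Z gives 6>3]
(C,P,Z): not NE [P1→A gives 9>0]
(C,Q,X): not NE [P1→B gives 5>1]
(C,Q,Y): not NE [P1→A gives 9>7; P3→Z gives 9>3]
(C,Q,Z): not NE [P1→B gives 9>7; P2→P gives 6>2]
(C,R,X): not NE [P2→Q gives 9>5]
(C,R,Y): not NE [P1→A gives 8>6; P2→Q gives 9>1; P3→X gives 9>2]
(C,R,Z): not NE [P1→B gives 6>0; P2→P gives 6>2; P3→X gives 9>5]
(C,S,X): not NE [P1→A gives 6>2; P2→Q gives 9>8; P3→Y gives 6>0]
(C,S,Y): not NE [P1→A gives 5>4; P2→Q gives 9>2]
(C,S,Z): not NE [P1→A gives 7>4; P2→P gives 6>4; P3→Y gives 6>1]

PSNE = {(A,P,Z), (B,R,Z)}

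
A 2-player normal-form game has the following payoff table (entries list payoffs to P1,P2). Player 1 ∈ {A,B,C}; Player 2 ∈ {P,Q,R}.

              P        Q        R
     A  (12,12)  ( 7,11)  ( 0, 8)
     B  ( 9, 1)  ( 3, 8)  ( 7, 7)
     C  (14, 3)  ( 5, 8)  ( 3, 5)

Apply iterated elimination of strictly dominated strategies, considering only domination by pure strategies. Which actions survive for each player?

P2 drop R (Q beats it: A:11>8 B:8>7 C:8>5)
P1 drop B (A beats it: P:12>9 Q:7>3)
P1→{A,C} P2→{P,Q}

Remaining: P1:{A,C} P2:{P,Q}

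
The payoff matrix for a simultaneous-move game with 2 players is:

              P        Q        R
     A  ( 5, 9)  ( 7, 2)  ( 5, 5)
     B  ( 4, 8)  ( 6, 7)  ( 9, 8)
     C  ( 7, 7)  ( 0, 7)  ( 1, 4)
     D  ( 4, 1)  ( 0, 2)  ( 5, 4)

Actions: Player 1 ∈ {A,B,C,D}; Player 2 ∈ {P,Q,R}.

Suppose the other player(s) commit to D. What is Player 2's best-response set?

BR_2 = {R}

u_2(P vs D) = 1
u_2(Q vs D) = 2
u_2(R vs D) = 4
max payoff 4 at {R}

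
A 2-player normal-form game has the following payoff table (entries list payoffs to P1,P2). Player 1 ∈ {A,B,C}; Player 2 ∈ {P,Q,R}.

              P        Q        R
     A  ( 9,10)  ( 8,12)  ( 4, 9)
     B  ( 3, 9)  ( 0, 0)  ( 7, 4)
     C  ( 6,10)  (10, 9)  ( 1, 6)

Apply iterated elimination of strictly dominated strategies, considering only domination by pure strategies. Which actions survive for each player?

P2 drop R (P beats it: A:10>9 B:9>4 C:10>6)
P1 drop B (A beats it: P:9>3 Q:8>0)
P1→{A,C} P2→{P,Q}

Survivors P1:{A,C} P2:{P,Q}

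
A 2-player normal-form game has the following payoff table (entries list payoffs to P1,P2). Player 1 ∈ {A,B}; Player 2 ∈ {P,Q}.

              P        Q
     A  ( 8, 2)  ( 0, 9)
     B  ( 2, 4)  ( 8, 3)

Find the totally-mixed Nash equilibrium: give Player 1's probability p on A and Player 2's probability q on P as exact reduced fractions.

(p,q) = (1/8, 4/7)

P1 indiff ⇒ q·8+(1-q)·0 = q·2+(1-q)·8 ⇒ q(6) = (1-q)(8) ⇒ q = 4/7
P2 indiff ⇒ p·2+(1-p)·4 = p·9+(1-p)·3 ⇒ p(-7) = (1-p)(-1) ⇒ p = 1/8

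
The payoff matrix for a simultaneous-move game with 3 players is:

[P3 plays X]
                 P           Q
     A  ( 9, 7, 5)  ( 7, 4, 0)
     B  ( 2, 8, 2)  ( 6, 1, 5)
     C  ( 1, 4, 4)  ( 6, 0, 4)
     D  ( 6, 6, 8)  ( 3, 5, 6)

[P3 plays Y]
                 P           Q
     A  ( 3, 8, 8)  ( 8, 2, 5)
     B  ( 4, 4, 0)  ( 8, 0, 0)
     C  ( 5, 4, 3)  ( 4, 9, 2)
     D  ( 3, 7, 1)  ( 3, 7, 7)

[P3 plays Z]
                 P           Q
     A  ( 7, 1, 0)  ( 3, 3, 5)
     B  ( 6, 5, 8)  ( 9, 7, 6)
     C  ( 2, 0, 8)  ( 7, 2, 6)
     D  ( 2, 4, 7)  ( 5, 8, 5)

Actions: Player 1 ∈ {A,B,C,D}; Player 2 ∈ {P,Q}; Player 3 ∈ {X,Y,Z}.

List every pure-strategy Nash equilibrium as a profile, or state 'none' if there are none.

(A,P,X): not NE [P3→Y gives 8>5]
(A,P,Y): not NE [P1→C gives 5>3]
(A,P,Z): not NE [P2→Q gives 3>1; P3→Y gives 8>0]
(A,Q,X): not NE [P2→P gives 7>4; P3→Z gives 5>0]
(A,Q,Y): not NE [P2→P gives 8>2]
(A,Q,Z): not NE [P1→B gives 9>3]
(B,P,X): not NE [P1→A gives 9>2; P3→Z gives 8>2]
(B,P,Y): not NE [P1→C gives 5>4; P3→Z gives 8>0]
(B,P,Z): not NE [P1→A gives 7>6; P2→Q gives 7>5]
(B,Q,X): not NE [P1→A gives 7>6; P2→P gives 8>1; P3→Z gives 6>5]
(B,Q,Y): not NE [P2→P gives 4>0; P3→Z gives 6>0]
(B,Q,Z): NE
(C,P,X): not NE [P1→A gives 9>1; P3→Z gives 8>4]
(C,P,Y): not NE [P2→Q gives 9>4; P3→Z gives 8>3]
(C,P,Z): not NE [P1→A gives 7>2; P2→Q gives 2>0]
(C,Q,X): not NE [P1→A gives 7>6; P2→P gives 4>0; P3→Z gives 6>4]
(C,Q,Y): not NE [P1→B gives 8>4; P3→Z gives 6>2]
(C,Q,Z): not NE [P1→B gives 9>7]
(D,P,X): not NE [P1→A gives 9>6]
(D,P,Y): not NE [P1→C gives 5>3; P3→X gives 8>1]
(D,P,Z): not NE [P1→A gives 7>2; P2→Q gives 8>4; P3→X gives 8>7]
(D,Q,X): not NE [P1→A gives 7>3; P2→P gives 6>5; P3→Y gives 7>6]
(D,Q,Y): not NE [P1→B gives 8>3]
(D,Q,Z): not NE [P1→B gives 9>5; P3→Y gives 7>5]

PSNE = {(B,Q,Z)}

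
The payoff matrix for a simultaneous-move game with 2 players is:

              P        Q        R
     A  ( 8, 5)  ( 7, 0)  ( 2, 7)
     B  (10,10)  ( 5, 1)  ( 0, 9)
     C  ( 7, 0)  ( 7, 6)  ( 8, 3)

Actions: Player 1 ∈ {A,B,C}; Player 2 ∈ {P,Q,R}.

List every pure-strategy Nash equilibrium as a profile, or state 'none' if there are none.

PSNE = {(B,P), (C,Q)}

(A,P): not NE [P1→B gives 10>8; P2→R gives 7>5]
(A,Q): not NE [P2→R gives 7>0]
(A,R): not NE [P1→C gives 8>2]
(B,P): NE
(B,Q): not NE [P1→C gives 7>5; P2→P gives 10>1]
(B,R): not NE [P1→C gives 8>0; P2→P gives 10>9]
(C,P): not NE [P1→B gives 10>7; P2→Q gives 6>0]
(C,Q): NE
(C,R): not NE [P2→Q gives 6>3]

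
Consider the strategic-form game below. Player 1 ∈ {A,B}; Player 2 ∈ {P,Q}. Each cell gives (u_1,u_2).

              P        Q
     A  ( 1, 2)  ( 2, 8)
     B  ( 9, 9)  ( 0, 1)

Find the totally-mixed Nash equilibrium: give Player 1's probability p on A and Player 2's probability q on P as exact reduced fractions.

P1 indiff ⇒ q·1+(1-q)·2 = q·9+(1-q)·0 ⇒ q(-8) = (1-q)(-2) ⇒ q = 1/5
P2 indiff ⇒ p·2+(1-p)·9 = p·8+(1-p)·1 ⇒ p(-6) = (1-p)(-8) ⇒ p = 4/7

P1 mixes 4/7 on A; P2 mixes 1/5 on P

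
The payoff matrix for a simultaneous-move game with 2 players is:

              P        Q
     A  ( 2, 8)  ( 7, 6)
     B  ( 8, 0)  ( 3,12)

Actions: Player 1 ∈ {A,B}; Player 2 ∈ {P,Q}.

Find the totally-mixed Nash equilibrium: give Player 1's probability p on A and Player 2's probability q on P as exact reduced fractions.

P1 indiff ⇒ q·2+(1-q)·7 = q·8+(1-q)·3 ⇒ q(-6) = (1-q)(-4) ⇒ q = 2/5
P2 indiff ⇒ p·8+(1-p)·0 = p·6+(1-p)·12 ⇒ p(2) = (1-p)(12) ⇒ p = 6/7

p=6/7, q=2/5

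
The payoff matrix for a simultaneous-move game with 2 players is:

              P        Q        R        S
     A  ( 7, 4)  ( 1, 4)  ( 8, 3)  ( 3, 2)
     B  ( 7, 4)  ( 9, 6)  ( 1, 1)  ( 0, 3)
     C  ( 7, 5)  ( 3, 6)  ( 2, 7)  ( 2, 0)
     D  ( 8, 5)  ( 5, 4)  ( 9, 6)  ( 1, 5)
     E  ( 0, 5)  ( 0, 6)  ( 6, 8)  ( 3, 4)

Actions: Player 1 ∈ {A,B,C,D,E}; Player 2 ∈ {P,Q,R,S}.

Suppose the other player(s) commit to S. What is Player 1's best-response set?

P1 best: {A,E}

u_1(A vs S) = 3
u_1(B vs S) = 0
u_1(C vs S) = 2
u_1(D vs S) = 1
u_1(E vs S) = 3
max payoff 3 at {A,E}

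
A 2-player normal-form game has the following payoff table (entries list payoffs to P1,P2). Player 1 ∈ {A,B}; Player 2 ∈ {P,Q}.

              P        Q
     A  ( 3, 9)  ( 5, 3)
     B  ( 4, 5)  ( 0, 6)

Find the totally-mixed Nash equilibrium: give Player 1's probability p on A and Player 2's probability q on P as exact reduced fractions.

P1 indiff ⇒ q·3+(1-q)·5 = q·4+(1-q)·0 ⇒ q(-1) = (1-q)(-5) ⇒ q = 5/6
P2 indiff ⇒ p·9+(1-p)·5 = p·3+(1-p)·6 ⇒ p(6) = (1-p)(1) ⇒ p = 1/7

(p,q) = (1/7, 5/6)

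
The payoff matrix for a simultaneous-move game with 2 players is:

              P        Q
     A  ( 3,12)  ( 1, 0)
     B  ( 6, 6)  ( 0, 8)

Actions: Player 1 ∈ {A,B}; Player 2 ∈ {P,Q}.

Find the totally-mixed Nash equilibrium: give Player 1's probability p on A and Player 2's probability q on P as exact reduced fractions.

P1 indiff ⇒ q·3+(1-q)·1 = q·6+(1-q)·0 ⇒ q(-3) = (1-q)(-1) ⇒ q = 1/4
P2 indiff ⇒ p·12+(1-p)·6 = p·0+(1-p)·8 ⇒ p(12) = (1-p)(2) ⇒ p = 1/7

(p,q) = (1/7, 1/4)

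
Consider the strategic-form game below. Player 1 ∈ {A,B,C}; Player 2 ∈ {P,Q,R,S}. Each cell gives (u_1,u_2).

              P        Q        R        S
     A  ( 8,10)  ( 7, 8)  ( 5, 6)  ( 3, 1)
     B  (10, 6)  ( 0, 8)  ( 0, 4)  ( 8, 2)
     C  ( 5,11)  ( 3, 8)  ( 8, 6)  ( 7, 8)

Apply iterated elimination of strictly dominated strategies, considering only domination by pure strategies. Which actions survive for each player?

Survivors P1:{A,B} P2:{P,Q}

P2 drop R (P beats it: A:10>6 B:6>4 C:11>6)
P2 drop S (P beats it: A:10>1 B:6>2 C:11>8)
P1 drop C (A beats it: P:8>5 Q:7>3)
P1→{A,B} P2→{P,Q}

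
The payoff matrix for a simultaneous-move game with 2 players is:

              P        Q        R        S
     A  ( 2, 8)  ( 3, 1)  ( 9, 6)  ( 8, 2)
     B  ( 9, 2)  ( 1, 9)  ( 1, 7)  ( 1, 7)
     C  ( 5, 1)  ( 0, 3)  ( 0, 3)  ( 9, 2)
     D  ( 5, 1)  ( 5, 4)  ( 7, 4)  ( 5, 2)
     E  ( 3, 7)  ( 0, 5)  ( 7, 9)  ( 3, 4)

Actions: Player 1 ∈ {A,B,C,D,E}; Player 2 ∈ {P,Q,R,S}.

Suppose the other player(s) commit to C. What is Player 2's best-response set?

P2 best: {Q,R}

u_2(P vs C) = 1
u_2(Q vs C) = 3
u_2(R vs C) = 3
u_2(S vs C) = 2
max payoff 3 at {Q,R}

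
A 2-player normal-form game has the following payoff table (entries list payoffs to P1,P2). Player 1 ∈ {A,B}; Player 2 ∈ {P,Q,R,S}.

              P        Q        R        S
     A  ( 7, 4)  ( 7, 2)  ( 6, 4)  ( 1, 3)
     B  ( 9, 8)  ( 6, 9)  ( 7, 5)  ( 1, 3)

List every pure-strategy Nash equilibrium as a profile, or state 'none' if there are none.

(A,P): not NE [P1→B gives 9>7]
(A,Q): not NE [P2→R gives 4>2]
(A,R): not NE [P1→B gives 7>6]
(A,S): not NE [P2→R gives 4>3]
(B,P): not NE [P2→Q gives 9>8]
(B,Q): not NE [P1→A gives 7>6]
(B,R): not NE [P2→Q gives 9>5]
(B,S): not NE [P2→Q gives 9>3]

PSNE: ∅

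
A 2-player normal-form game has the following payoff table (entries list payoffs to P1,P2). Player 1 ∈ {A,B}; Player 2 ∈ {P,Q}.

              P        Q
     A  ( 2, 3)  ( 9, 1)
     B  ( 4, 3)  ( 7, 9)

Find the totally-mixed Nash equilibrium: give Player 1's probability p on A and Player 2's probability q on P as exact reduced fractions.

P1 indiff ⇒ q·2+(1-q)·9 = q·4+(1-q)·7 ⇒ q(-2) = (1-q)(-2) ⇒ q = 1/2
P2 indiff ⇒ p·3+(1-p)·3 = p·1+(1-p)·9 ⇒ p(2) = (1-p)(6) ⇒ p = 3/4

(p,q) = (3/4, 1/2)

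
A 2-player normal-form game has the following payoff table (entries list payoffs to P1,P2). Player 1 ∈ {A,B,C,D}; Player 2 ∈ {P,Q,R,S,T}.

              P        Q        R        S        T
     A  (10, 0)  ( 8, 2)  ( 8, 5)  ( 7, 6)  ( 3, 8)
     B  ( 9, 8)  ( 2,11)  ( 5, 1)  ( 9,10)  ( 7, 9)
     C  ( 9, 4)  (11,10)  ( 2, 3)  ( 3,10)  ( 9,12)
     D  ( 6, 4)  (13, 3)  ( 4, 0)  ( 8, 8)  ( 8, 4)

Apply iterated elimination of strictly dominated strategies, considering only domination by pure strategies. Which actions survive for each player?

P2 drop P (S beats it: A:6>0 B:10>8 C:10>4 D:8>4)
P2 drop R (S beats it: A:6>5 B:10>1 C:10>3 D:8>0)
P1 drop A (D beats it: Q:13>8 S:8>7 T:8>3)
P1→{B,C,D} P2→{Q,S,T}

IESDS → P1:{B,C,D} P2:{Q,S,T}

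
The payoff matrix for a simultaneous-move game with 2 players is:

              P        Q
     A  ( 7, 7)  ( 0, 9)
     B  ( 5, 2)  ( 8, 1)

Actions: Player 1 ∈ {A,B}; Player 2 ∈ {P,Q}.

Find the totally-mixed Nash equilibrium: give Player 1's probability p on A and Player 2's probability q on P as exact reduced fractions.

P1 mixes 1/3 on A; P2 mixes 4/5 on P

P1 indiff ⇒ q·7+(1-q)·0 = q·5+(1-q)·8 ⇒ q(2) = (1-q)(8) ⇒ q = 4/5
P2 indiff ⇒ p·7+(1-p)·2 = p·9+(1-p)·1 ⇒ p(-2) = (1-p)(-1) ⇒ p = 1/3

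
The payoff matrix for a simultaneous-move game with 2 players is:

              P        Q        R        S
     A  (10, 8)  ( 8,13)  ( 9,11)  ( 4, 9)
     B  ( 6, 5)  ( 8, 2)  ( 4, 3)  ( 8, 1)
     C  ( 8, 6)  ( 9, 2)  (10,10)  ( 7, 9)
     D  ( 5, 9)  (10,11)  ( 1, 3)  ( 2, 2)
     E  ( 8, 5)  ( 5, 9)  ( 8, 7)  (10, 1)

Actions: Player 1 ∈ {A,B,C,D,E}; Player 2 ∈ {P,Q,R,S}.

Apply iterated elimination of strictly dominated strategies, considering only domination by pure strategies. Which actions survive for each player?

Remaining: P1:{A,C,D} P2:{P,Q,R}

P2 drop S (R beats it: A:11>9 B:3>1 C:10>9 D:3>2 E:7>1)
P1 drop B (C beats it: P:8>6 Q:9>8 R:10>4)
P1 drop E (A beats it: P:10>8 Q:8>5 R:9>8)
P1→{A,C,D} P2→{P,Q,R}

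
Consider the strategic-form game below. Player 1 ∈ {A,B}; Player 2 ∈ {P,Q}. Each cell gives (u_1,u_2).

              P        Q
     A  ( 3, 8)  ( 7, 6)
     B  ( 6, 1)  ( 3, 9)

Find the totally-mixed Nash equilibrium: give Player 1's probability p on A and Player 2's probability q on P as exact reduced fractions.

(p,q) = (4/5, 4/7)

P1 indiff ⇒ q·3+(1-q)·7 = q·6+(1-q)·3 ⇒ q(-3) = (1-q)(-4) ⇒ q = 4/7
P2 indiff ⇒ p·8+(1-p)·1 = p·6+(1-p)·9 ⇒ p(2) = (1-p)(8) ⇒ p = 4/5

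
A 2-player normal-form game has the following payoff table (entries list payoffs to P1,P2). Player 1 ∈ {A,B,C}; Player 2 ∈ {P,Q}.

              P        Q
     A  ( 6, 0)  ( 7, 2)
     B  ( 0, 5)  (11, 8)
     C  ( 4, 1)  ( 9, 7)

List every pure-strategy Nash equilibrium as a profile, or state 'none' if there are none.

(A,P): not NE [P2→Q gives 2>0]
(A,Q): not NE [P1→B gives 11>7]
(B,P): not NE [P1→A gives 6>0; P2→Q gives 8>5]
(B,Q): NE
(C,P): not NE [P1→A gives 6>4; P2→Q gives 7>1]
(C,Q): not NE [P1→B gives 11>9]

NE set: (B,Q)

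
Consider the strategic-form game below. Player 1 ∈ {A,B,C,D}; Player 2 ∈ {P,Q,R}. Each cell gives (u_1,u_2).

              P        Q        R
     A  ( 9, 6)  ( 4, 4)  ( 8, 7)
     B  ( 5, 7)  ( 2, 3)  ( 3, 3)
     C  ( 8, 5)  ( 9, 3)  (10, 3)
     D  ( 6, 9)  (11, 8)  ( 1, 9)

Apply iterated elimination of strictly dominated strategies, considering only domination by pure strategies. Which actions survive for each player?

Survivors P1:{A,C} P2:{P,R}

P1 drop B (A beats it: P:9>5 Q:4>2 R:8>3)
P2 drop Q (P beats it: A:6>4 C:5>3 D:9>8)
P1 drop D (A beats it: P:9>6 R:8>1)
P1→{A,C} P2→{P,R}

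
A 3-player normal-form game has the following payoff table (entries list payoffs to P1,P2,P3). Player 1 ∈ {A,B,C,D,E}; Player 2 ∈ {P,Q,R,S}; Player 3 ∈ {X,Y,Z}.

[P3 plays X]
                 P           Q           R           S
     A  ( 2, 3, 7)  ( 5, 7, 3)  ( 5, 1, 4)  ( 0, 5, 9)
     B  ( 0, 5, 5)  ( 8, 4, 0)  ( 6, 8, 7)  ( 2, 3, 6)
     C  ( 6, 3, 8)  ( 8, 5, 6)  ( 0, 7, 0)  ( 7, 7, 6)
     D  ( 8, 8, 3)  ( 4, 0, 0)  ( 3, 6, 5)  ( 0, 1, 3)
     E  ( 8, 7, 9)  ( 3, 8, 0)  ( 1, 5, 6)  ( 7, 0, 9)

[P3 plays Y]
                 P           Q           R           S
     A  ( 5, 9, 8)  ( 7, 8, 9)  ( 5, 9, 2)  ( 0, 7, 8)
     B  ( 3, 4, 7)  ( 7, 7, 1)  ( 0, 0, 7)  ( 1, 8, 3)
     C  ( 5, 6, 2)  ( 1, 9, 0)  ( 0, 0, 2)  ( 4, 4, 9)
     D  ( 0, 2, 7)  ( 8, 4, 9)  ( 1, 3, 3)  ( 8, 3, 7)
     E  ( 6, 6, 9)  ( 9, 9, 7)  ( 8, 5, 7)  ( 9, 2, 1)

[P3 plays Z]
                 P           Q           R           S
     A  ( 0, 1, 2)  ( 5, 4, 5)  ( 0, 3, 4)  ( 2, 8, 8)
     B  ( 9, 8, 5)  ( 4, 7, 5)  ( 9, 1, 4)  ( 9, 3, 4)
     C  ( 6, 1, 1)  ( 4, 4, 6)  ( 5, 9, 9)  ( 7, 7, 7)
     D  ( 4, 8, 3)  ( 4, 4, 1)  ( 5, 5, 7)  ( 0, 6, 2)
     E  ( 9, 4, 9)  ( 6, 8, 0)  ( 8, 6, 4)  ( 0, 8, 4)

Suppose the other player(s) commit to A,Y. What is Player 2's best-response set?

P2 best: {P,R}

u_2(P vs A,Y) = 9
u_2(Q vs A,Y) = 8
u_2(R vs A,Y) = 9
u_2(S vs A,Y) = 7
max payoff 9 at {P,R}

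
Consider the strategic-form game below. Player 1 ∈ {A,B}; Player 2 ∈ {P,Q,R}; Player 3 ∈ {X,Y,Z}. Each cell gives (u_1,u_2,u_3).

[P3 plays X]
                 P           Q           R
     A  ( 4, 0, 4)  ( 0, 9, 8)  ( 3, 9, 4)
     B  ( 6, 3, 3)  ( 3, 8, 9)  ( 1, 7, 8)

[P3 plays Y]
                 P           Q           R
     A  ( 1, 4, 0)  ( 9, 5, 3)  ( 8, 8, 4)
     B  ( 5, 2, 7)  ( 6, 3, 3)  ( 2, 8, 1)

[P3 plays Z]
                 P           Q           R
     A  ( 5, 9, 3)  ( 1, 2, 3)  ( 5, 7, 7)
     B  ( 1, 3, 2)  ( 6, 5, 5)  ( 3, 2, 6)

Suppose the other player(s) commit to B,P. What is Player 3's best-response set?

u_3(X vs B,P) = 3
u_3(Y vs B,P) = 7
u_3(Z vs B,P) = 2
max payoff 7 at {Y}

argmax u_3 = {Y}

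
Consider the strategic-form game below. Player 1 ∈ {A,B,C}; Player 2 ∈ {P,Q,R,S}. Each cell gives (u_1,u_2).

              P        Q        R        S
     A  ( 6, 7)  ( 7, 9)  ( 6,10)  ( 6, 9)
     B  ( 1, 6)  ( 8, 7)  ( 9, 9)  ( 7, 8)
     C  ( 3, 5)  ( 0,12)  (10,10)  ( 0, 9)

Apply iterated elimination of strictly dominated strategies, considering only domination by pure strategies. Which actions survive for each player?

IESDS → P1:{B,C} P2:{Q,R}

P2 drop P (Q beats it: A:9>7 B:7>6 C:12>5)
P1 drop A (B beats it: Q:8>7 R:9>6 S:7>6)
P2 drop S (R beats it: B:9>8 C:10>9)
P1→{B,C} P2→{Q,R}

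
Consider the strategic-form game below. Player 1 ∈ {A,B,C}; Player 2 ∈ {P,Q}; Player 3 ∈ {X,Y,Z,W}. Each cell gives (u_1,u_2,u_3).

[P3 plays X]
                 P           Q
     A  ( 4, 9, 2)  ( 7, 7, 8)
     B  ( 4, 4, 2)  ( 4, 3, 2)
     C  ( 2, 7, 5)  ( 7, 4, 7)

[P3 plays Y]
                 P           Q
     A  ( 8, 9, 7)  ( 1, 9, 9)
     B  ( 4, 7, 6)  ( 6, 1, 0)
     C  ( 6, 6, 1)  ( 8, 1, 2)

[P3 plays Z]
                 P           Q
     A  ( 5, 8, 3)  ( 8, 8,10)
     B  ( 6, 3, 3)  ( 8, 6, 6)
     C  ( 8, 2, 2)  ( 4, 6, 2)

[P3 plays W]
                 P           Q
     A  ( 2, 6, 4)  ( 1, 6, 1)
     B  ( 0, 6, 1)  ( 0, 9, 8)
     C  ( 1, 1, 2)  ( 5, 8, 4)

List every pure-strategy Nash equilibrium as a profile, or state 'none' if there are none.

PSNE = {(A,P,Y), (A,Q,Z)}

(A,P,X): not NE [P3→Y gives 7>2]
(A,P,Y): NE
(A,P,Z): not NE [P1→C gives 8>5; P3→Y gives 7>3]
(A,P,W): not NE [P3→Y gives 7>4]
(A,Q,X): not NE [P2→P gives 9>7; P3→Z gives 10>8]
(A,Q,Y): not NE [P1→C gives 8>1; P3→Z gives 10>9]
(A,Q,Z): NE
(A,Q,W): not NE [P1→C gives 5>1; P3→Z gives 10>1]
(B,P,X): not NE [P3→Y gives 6>2]
(B,P,Y): not NE [P1→A gives 8>4]
(B,P,Z): not NE [P1→C gives 8>6; P2→Q gives 6>3; P3→Y gives 6>3]
(B,P,W): not NE [P1→A gives 2>0; P2→Q gives 9>6; P3→Y gives 6>1]
(B,Q,X): not NE [P1→C gives 7>4; P2→P gives 4>3; P3→W gives 8>2]
(B,Q,Y): not NE [P1→C gives 8>6; P2→P gives 7>1; P3→W gives 8>0]
(B,Q,Z): not NE [P3→W gives 8>6]
(B,Q,W): not NE [P1→C gives 5>0]
(C,P,X): not NE [P1→B gives 4>2]
(C,P,Y): not NE [P1→A gives 8>6; P3→X gives 5>1]
(C,P,Z): not NE [P2→Q gives 6>2; P3→X gives 5>2]
(C,P,W): not NE [P1→A gives 2>1; P2→Q gives 8>1; P3→X gives 5>2]
(C,Q,X): not NE [P2→P gives 7>4]
(C,Q,Y): not NE [P2→P gives 6>1; P3→X gives 7>2]
(C,Q,Z): not NE [P1→B gives 8>4; P3→X gives 7>2]
(C,Q,W): not NE [P3→X gives 7>4]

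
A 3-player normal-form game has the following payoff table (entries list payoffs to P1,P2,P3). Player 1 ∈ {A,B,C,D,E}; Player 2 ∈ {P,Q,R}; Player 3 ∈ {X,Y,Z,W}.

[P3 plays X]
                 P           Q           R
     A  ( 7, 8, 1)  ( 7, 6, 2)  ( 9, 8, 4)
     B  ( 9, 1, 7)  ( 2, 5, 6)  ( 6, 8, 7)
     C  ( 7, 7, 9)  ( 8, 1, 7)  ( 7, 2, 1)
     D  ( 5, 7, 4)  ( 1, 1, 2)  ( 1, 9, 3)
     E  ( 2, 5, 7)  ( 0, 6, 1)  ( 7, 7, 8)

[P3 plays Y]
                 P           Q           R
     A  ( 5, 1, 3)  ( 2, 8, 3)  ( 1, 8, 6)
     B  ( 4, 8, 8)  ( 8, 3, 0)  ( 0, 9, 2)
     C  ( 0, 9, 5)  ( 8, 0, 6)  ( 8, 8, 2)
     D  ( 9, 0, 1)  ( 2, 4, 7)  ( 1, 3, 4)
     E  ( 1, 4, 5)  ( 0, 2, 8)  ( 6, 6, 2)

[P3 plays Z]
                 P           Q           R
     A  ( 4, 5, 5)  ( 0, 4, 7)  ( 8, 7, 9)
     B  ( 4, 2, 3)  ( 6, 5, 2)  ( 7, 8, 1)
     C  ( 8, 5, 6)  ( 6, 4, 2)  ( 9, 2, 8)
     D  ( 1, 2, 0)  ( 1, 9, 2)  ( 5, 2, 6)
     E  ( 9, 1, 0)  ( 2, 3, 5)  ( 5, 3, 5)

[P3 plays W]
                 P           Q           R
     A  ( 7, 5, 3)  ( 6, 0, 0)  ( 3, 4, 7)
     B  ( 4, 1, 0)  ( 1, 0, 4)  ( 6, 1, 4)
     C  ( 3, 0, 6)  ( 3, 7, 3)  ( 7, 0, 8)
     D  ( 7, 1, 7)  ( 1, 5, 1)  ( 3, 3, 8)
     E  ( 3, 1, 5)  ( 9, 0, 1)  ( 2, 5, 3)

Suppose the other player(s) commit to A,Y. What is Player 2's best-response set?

P2 best: {Q,R}

u_2(P vs A,Y) = 1
u_2(Q vs A,Y) = 8
u_2(R vs A,Y) = 8
max payoff 8 at {Q,R}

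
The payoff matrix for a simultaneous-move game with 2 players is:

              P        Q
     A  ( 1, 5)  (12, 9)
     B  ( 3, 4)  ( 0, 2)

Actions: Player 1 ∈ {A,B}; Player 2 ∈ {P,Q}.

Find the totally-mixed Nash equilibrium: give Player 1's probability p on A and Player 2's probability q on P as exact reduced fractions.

p=1/3, q=6/7

P1 indiff ⇒ q·1+(1-q)·12 = q·3+(1-q)·0 ⇒ q(-2) = (1-q)(-12) ⇒ q = 6/7
P2 indiff ⇒ p·5+(1-p)·4 = p·9+(1-p)·2 ⇒ p(-4) = (1-p)(-2) ⇒ p = 1/3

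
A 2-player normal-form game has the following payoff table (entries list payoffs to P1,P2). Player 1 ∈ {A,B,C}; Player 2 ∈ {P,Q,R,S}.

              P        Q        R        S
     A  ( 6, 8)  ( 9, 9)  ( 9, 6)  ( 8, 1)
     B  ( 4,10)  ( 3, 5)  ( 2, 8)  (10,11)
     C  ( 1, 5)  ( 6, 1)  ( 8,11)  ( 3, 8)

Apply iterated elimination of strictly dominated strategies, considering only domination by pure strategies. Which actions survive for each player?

P1 drop C (A beats it: P:6>1 Q:9>6 R:9>8 S:8>3)
P2 drop R (P beats it: A:8>6 B:10>8)
P1→{A,B} P2→{P,Q,S}

Survivors P1:{A,B} P2:{P,Q,S}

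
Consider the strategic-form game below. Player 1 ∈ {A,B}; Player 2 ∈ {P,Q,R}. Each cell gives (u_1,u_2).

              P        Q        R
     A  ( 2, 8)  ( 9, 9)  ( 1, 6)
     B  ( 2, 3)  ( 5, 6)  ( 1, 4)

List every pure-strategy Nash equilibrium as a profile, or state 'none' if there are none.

(A,P): not NE [P2→Q gives 9>8]
(A,Q): NE
(A,R): not NE [P2→Q gives 9>6]
(B,P): not NE [P2→Q gives 6>3]
(B,Q): not NE [P1→A gives 9>5]
(B,R): not NE [P2→Q gives 6>4]

Nash profiles: (A,Q)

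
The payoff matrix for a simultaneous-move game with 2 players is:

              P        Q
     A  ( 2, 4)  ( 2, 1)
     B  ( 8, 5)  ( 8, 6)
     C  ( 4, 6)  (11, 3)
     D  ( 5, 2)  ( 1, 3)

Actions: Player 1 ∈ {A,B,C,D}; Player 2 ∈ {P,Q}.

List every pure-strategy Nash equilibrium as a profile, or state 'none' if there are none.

(A,P): not NE [P1→B gives 8>2]
(A,Q): not NE [P1→C gives 11>2; P2→P gives 4>1]
(B,P): not NE [P2→Q gives 6>5]
(B,Q): not NE [P1→C gives 11>8]
(C,P): not NE [P1→B gives 8>4]
(C,Q): not NE [P2→P gives 6>3]
(D,P): not NE [P1→B gives 8>5; P2→Q gives 3>2]
(D,Q): not NE [P1→C gives 11>1]

No pure NE.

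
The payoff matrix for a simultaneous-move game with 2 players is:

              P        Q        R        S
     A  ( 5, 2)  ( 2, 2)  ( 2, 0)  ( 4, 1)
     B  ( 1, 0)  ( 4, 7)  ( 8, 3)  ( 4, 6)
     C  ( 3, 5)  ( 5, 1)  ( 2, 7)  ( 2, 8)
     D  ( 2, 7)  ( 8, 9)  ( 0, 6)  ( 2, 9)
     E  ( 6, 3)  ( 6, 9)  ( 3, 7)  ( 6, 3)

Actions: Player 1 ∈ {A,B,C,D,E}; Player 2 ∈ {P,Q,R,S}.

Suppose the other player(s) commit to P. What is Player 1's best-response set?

u_1(A vs P) = 5
u_1(B vs P) = 1
u_1(C vs P) = 3
u_1(D vs P) = 2
u_1(E vs P) = 6
max payoff 6 at {E}

P1 best: {E}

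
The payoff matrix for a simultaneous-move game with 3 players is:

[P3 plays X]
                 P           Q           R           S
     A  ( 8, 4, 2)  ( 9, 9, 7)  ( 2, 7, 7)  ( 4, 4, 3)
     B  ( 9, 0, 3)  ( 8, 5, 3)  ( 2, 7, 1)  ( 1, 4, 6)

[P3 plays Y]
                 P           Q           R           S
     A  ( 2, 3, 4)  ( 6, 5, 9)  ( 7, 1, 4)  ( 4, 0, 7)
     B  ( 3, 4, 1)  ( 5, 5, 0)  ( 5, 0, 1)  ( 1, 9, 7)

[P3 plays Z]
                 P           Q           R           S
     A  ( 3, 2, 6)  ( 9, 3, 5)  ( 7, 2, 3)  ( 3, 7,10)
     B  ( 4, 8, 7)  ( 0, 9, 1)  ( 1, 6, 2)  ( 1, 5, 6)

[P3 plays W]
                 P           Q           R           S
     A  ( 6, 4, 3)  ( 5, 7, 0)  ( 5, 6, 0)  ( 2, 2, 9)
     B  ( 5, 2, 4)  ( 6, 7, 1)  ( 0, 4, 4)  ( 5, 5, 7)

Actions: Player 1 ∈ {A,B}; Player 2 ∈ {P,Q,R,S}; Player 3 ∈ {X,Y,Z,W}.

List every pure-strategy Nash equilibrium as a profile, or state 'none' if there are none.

Nash profiles: (A,Q,Y), (A,S,Z)

(A,P,X): not NE [P1→B gives 9>8; P2→Q gives 9>4; P3→Z gives 6>2]
(A,P,Y): not NE [P1→B gives 3>2; P2→Q gives 5>3; P3→Z gives 6>4]
(A,P,Z): not NE [P1→B gives 4>3; P2→S gives 7>2]
(A,P,W): not NE [P2→Q gives 7>4; P3→Z gives 6>3]
(A,Q,X): not NE [P3→Y gives 9>7]
(A,Q,Y): NE
(A,Q,Z): not NE [P2→S gives 7>3; P3→Y gives 9>5]
(A,Q,W): not NE [P1→B gives 6>5; P3→Y gives 9>0]
(A,R,X): not NE [P2→Q gives 9>7]
(A,R,Y): not NE [P2→Q gives 5>1; P3→X gives 7>4]
(A,R,Z): not NE [P2→S gives 7>2; P3→X gives 7>3]
(A,R,W): not NE [P2→Q gives 7>6; P3→X gives 7>0]
(A,S,X): not NE [P2→Q gives 9>4; P3→Z gives 10>3]
(A,S,Y): not NE [P2→Q gives 5>0; P3→Z gives 10>7]
(A,S,Z): NE
(A,S,W): not NE [P1→B gives 5>2; P2→Q gives 7>2; P3→Z gives 10>9]
(B,P,X): not NE [P2→R gives 7>0; P3→Z gives 7>3]
(B,P,Y): not NE [P2→S gives 9>4; P3→Z gives 7>1]
(B,P,Z): not NE [P2→Q gives 9>8]
(B,P,W): not NE [P1→A gives 6>5; P2→Q gives 7>2; P3→Z gives 7>4]
(B,Q,X): not NE [P1→A gives 9>8; P2→R gives 7>5]
(B,Q,Y): not NE [P1→A gives 6>5; P2→S gives 9>5; P3→X gives 3>0]
(B,Q,Z): not NE [P1→A gives 9>0; P3→X gives 3>1]
(B,Q,W): not NE [P3→X gives 3>1]
(B,R,X): not NE [P3→W gives 4>1]
(B,R,Y): not NE [P1→A gives 7>5; P2→S gives 9>0; P3→W gives 4>1]
(B,R,Z): not NE [P1→A gives 7>1; P2→Q gives 9>6; P3→W gives 4>2]
(B,R,W): not NE [P1→A gives 5>0; P2→Q gives 7>4]
(B,S,X): not NE [P1→A gives 4>1; P2→R gives 7>4; P3→W gives 7>6]
(B,S,Y): not NE [P1→A gives 4>1]
(B,S,Z): not NE [P1→A gives 3>1; P2→Q gives 9>5; P3→W gives 7>6]
(B,S,W): not NE [P2→Q gives 7>5]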